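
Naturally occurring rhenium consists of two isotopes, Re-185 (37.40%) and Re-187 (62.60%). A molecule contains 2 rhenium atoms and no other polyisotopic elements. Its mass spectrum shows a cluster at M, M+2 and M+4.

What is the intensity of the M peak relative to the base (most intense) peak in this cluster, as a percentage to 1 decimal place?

Binomial terms of (0.3740 + 0.6260)^2: M 0.1399, M+2 0.4682, M+4 0.3919 → M+2 is the base peak.
P(M+2) = C(2,1) × 0.3740^1 × 0.6260^1 = 2 × 0.3740 × 0.6260 = 0.468248 (base)
P(M) = C(2,0) × 0.3740^2 × 0.6260^0 = 1 × 0.139876 × 1.0000 = 0.139876
Relative intensity = 0.139876 / 0.468248 × 100 = 29.9

29.9%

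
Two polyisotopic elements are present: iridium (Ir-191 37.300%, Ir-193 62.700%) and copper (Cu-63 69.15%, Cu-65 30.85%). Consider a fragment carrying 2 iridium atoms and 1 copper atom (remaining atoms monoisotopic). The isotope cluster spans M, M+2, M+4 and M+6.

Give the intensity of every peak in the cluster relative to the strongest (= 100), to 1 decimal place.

Iridium pattern (n=2): 0.139129 : 0.467742 : 0.393129
Copper pattern (n=1): 0.6915 : 0.3085
Convolve the two distributions (both contribute in 2-u steps):
  M: 0.139129×0.6915 = 0.096208
  M+2: 0.139129×0.3085 + 0.467742×0.6915 = 0.366365
  M+4: 0.467742×0.3085 + 0.393129×0.6915 = 0.416147
  M+6: 0.393129×0.3085 = 0.121280
Scale to base peak (0.416147) = 100: 23.1 : 88.0 : 100.0 : 29.1

23.1 : 88.0 : 100.0 : 29.1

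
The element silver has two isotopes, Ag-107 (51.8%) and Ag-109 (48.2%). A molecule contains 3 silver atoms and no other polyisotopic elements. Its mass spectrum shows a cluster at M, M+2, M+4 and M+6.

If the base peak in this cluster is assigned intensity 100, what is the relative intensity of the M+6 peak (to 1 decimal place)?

Binomial terms of (0.518 + 0.482)^3: M 0.1390, M+2 0.3880, M+4 0.3610, M+6 0.1120 → M+2 is the base peak.
P(M+2) = C(3,1) × 0.518^2 × 0.482^1 = 3 × 0.268324 × 0.4820 = 0.387997 (base)
P(M+6) = C(3,3) × 0.518^0 × 0.482^3 = 1 × 1.0000 × 0.11198017 = 0.111980
Relative intensity = 0.111980 / 0.387997 × 100 = 28.9

28.9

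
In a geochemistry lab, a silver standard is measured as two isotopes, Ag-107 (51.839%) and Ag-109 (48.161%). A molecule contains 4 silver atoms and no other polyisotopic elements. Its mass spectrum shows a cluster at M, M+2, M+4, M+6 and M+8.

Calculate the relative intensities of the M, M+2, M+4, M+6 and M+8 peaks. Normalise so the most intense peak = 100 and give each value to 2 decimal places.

19.31 : 71.76 : 100.00 : 61.94 : 14.39

The 4 Ag atoms are independent, so intensities follow the terms of (0.51839 + 0.48161)^4.
P(M) = 0.51839^4 = 0.072215
P(M+2) = 4 × 0.51839^3 × 0.48161^1 = 0.268365
P(M+4) = 6 × 0.51839^2 × 0.48161^2 = 0.373986
P(M+6) = 4 × 0.51839^1 × 0.48161^3 = 0.231634
P(M+8) = 0.48161^4 = 0.053800
The M+4 peak is largest (0.373986); scaling to 100 gives 19.31 : 71.76 : 100.00 : 61.94 : 14.39.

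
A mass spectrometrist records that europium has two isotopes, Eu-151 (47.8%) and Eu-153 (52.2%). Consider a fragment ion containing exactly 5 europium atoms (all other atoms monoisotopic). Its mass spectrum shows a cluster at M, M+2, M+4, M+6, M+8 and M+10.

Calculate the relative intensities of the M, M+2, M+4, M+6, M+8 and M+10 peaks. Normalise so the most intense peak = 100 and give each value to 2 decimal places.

The 5 Eu atoms are independent, so intensities follow the terms of (0.478 + 0.522)^5.
P(M) = 0.478^5 = 0.024954
P(M+2) = 5 × 0.478^4 × 0.522^1 = 0.136255
P(M+4) = 10 × 0.478^3 × 0.522^2 = 0.297594
P(M+6) = 10 × 0.478^2 × 0.522^3 = 0.324988
P(M+8) = 5 × 0.478^1 × 0.522^4 = 0.177452
P(M+10) = 0.522^5 = 0.038757
The M+6 peak is largest (0.324988); scaling to 100 gives 7.68 : 41.93 : 91.57 : 100.00 : 54.60 : 11.93.

7.68 : 41.93 : 91.57 : 100.00 : 54.60 : 11.93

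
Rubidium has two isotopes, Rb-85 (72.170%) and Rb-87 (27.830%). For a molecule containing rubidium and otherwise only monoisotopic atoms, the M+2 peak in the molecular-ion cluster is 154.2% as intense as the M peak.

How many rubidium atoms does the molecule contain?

4

With n Rb atoms, P(M+2)/P(M) = C(n,1)·p^(n−1)q / p^n = n·q/p = n · 0.27830/0.72170.
n = 1.542 × 0.72170/0.27830 = 4.00 ≈ 4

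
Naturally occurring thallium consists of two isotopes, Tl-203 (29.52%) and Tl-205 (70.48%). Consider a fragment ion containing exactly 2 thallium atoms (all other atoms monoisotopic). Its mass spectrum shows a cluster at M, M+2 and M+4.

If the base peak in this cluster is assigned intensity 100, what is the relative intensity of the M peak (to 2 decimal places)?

Binomial terms of (0.2952 + 0.7048)^2: M 0.0871, M+2 0.4161, M+4 0.4967 → M+4 is the base peak.
P(M+4) = C(2,2) × 0.2952^0 × 0.7048^2 = 1 × 1.0000 × 0.49674304 = 0.496743 (base)
P(M) = C(2,0) × 0.2952^2 × 0.7048^0 = 1 × 0.08714304 × 1.0000 = 0.087143
Relative intensity = 0.087143 / 0.496743 × 100 = 17.54

17.54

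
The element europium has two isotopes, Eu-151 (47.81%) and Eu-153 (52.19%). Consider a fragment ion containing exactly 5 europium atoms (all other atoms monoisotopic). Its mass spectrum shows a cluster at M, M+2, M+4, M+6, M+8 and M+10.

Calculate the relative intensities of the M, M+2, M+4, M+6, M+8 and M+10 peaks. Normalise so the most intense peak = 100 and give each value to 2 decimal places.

7.69 : 41.96 : 91.61 : 100.00 : 54.58 : 11.92

Expanding (0.4781 + 0.5219)^5:
P(M) = 0.4781^5 = 0.024980
P(M+2) = 5 × 0.4781^4 × 0.5219^1 = 0.136343
P(M+4) = 10 × 0.4781^3 × 0.5219^2 = 0.297667
P(M+6) = 10 × 0.4781^2 × 0.5219^3 = 0.324937
P(M+8) = 5 × 0.4781^1 × 0.5219^4 = 0.177353
P(M+10) = 0.5219^5 = 0.038720
The M+6 peak is largest (0.324937); scaling to 100 gives 7.69 : 41.96 : 91.61 : 100.00 : 54.58 : 11.92.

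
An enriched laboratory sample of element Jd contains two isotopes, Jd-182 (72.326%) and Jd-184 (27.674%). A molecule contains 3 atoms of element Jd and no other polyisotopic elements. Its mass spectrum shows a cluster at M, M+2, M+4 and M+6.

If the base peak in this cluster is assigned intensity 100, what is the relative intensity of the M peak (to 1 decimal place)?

87.1

Binomial terms of (0.72326 + 0.27674)^3: M 0.3783, M+2 0.4343, M+4 0.1662, M+6 0.0212 → M+2 is the base peak.
P(M+2) = C(3,1) × 0.72326^2 × 0.27674^1 = 3 × 0.52310503 × 0.27674 = 0.434292 (base)
P(M) = C(3,0) × 0.72326^3 × 0.27674^0 = 1 × 0.37834094 × 1.0000 = 0.378341
Relative intensity = 0.378341 / 0.434292 × 100 = 87.1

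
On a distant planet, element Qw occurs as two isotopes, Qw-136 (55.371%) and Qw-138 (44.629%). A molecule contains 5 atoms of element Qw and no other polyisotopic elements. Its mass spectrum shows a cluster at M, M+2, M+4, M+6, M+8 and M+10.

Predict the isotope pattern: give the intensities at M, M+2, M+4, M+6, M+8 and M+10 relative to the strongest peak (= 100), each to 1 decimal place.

15.4 : 62.0 : 100.0 : 80.6 : 32.5 : 5.2

The 5 Qw atoms are independent, so intensities follow the terms of (0.55371 + 0.44629)^5.
P(M) = 0.55371^5 = 0.052049
P(M+2) = 5 × 0.55371^4 × 0.44629^1 = 0.209757
P(M+4) = 10 × 0.55371^3 × 0.44629^2 = 0.338128
P(M+6) = 10 × 0.55371^2 × 0.44629^3 = 0.272531
P(M+8) = 5 × 0.55371^1 × 0.44629^4 = 0.109830
P(M+10) = 0.44629^5 = 0.017705
The M+4 peak is largest (0.338128); scaling to 100 gives 15.4 : 62.0 : 100.0 : 80.6 : 32.5 : 5.2.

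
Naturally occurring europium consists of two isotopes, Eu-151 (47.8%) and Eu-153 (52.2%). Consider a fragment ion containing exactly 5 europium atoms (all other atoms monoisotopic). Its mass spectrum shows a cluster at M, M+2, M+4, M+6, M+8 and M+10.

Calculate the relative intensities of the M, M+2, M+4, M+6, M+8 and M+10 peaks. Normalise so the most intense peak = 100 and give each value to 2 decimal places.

Each Eu atom is independently Eu-151 (p = 0.478) or Eu-153 (q = 0.522); the cluster is the binomial expansion (p + q)^5.
P(M) = 0.478^5 = 0.024954
P(M+2) = 5 × 0.478^4 × 0.522^1 = 0.136255
P(M+4) = 10 × 0.478^3 × 0.522^2 = 0.297594
P(M+6) = 10 × 0.478^2 × 0.522^3 = 0.324988
P(M+8) = 5 × 0.478^1 × 0.522^4 = 0.177452
P(M+10) = 0.522^5 = 0.038757
The M+6 peak is largest (0.324988); scaling to 100 gives 7.68 : 41.93 : 91.57 : 100.00 : 54.60 : 11.93.

7.68 : 41.93 : 91.57 : 100.00 : 54.60 : 11.93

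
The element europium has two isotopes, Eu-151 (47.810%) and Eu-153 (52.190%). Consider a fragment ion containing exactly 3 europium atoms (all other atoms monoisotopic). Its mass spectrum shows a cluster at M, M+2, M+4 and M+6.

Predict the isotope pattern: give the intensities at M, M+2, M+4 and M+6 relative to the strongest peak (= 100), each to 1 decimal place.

28.0 : 91.6 : 100.0 : 36.4

Each Eu atom is independently Eu-151 (p = 0.47810) or Eu-153 (q = 0.52190); the cluster is the binomial expansion (p + q)^3.
P(M) = 0.47810^3 = 0.109284
P(M+2) = 3 × 0.47810^2 × 0.52190^1 = 0.357887
P(M+4) = 3 × 0.47810^1 × 0.52190^2 = 0.390674
P(M+6) = 0.52190^3 = 0.142155
The M+4 peak is largest (0.390674); scaling to 100 gives 28.0 : 91.6 : 100.0 : 36.4.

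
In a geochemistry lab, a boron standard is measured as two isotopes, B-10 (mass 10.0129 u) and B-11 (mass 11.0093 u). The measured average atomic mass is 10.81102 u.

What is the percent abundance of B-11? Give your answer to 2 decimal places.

Writing the weighted mean with unknown fraction x of B-10:
10.0129·x + 11.0093·(1 − x) = 10.81102
(10.0129 − 11.0093)·x = 10.81102 − 11.0093
x = -0.19828 / -0.9964 = 0.19900 → 19.90% B-10, 80.10% B-11.

80.10%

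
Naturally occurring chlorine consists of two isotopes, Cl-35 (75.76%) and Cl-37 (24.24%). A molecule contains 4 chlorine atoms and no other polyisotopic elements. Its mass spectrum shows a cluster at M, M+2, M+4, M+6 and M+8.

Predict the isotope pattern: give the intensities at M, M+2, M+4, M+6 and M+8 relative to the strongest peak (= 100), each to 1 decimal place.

The 4 Cl atoms are independent, so intensities follow the terms of (0.7576 + 0.2424)^4.
P(M) = 0.7576^4 = 0.329428
P(M+2) = 4 × 0.7576^3 × 0.2424^1 = 0.421612
P(M+4) = 6 × 0.7576^2 × 0.2424^2 = 0.202347
P(M+6) = 4 × 0.7576^1 × 0.2424^3 = 0.043162
P(M+8) = 0.2424^4 = 0.003452
The M+2 peak is largest (0.421612); scaling to 100 gives 78.1 : 100.0 : 48.0 : 10.2 : 0.8.

78.1 : 100.0 : 48.0 : 10.2 : 0.8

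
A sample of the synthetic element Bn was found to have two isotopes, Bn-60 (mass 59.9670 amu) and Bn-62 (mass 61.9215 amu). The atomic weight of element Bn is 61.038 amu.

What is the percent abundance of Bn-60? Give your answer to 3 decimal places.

With x = fraction of Bn-60 (so Bn-62 is 1 − x):
59.9670·x + 61.9215·(1 − x) = 61.038
(59.9670 − 61.9215)·x = 61.038 − 61.9215
x = -0.8835 / -1.9545 = 0.45203 → 45.203% Bn-60, 54.797% Bn-62.

45.203%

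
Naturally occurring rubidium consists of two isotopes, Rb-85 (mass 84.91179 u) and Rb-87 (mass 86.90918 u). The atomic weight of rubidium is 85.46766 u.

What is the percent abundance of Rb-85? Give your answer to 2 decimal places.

72.17%

With x = fraction of Rb-85 (so Rb-87 is 1 − x):
84.91179·x + 86.90918·(1 − x) = 85.46766
(84.91179 − 86.90918)·x = 85.46766 − 86.90918
x = -1.44152 / -1.99739 = 0.72170 → 72.17% Rb-85, 27.83% Rb-87.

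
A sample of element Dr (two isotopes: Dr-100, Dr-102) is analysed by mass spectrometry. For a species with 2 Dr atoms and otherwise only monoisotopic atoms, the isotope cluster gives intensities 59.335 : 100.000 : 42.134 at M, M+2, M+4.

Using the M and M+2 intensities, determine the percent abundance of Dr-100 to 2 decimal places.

Let p = fractional abundance of Dr-100. I(M+2)/I(M) = [C(2,1)·p^1·(1−p)] / p^2 = 2·(1−p)/p = 100.000/59.335 = 1.6853
(1−p)/p = 1.6853/2 = 0.8427  ⇒  p = 1/(1 + 0.8427) = 0.5427
Dr-100: 54.27%, Dr-102: 45.73%.

54.27%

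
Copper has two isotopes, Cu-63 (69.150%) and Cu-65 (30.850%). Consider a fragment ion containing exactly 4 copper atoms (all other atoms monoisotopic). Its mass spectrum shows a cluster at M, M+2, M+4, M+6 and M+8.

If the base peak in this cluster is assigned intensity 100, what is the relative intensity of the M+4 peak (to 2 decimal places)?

66.92

(0.69150 + 0.30850)^4 gives M 0.2286, M+2 0.4080, M+4 0.2731, M+6 0.0812, M+8 0.0091; the largest is M+2.
P(M+2) = C(4,1) × 0.69150^3 × 0.30850^1 = 4 × 0.33065611 × 0.3085 = 0.408030 (base)
P(M+4) = C(4,2) × 0.69150^2 × 0.30850^2 = 6 × 0.47817225 × 0.09517225 = 0.273052
Relative intensity = 0.273052 / 0.408030 × 100 = 66.92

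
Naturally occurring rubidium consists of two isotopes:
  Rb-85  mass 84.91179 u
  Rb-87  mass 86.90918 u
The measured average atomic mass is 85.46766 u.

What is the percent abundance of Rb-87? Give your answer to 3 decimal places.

27.830%

Let x be the fractional abundance of Rb-85; then Rb-87 has abundance 1 − x.
84.91179·x + 86.90918·(1 − x) = 85.46766
(84.91179 − 86.90918)·x = 85.46766 − 86.90918
x = -1.44152 / -1.99739 = 0.72170 → 72.170% Rb-85, 27.830% Rb-87.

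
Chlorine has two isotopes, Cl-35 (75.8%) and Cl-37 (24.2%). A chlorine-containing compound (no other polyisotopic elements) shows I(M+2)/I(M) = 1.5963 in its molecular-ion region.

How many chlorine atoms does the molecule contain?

With n Cl atoms, P(M+2)/P(M) = C(n,1)·p^(n−1)q / p^n = n·q/p = n · 0.242/0.758.
n = 1.5963 × 0.758/0.242 = 5.00 ≈ 5

5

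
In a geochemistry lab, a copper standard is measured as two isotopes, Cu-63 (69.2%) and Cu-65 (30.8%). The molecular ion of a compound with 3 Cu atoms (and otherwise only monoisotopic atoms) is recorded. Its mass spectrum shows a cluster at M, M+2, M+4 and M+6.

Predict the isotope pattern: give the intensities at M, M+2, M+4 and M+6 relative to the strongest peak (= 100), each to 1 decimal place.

74.9 : 100.0 : 44.5 : 6.6

The 3 Cu atoms are independent, so intensities follow the terms of (0.692 + 0.308)^3.
P(M) = 0.692^3 = 0.331374
P(M+2) = 3 × 0.692^2 × 0.308^1 = 0.442470
P(M+4) = 3 × 0.692^1 × 0.308^2 = 0.196938
P(M+6) = 0.308^3 = 0.029218
The M+2 peak is largest (0.442470); scaling to 100 gives 74.9 : 100.0 : 44.5 : 6.6.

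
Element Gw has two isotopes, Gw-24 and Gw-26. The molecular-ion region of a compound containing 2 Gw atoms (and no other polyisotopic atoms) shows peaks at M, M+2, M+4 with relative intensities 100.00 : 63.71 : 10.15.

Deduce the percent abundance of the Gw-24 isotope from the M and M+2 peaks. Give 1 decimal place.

75.8%

If p is the fraction of Gw that is Gw-24, then I(M+2)/I(M) = [C(2,1)·p^1·(1−p)] / p^2 = 2·(1−p)/p = 63.71/100.00 = 0.6371
(1−p)/p = 0.6371/2 = 0.3185  ⇒  p = 1/(1 + 0.3185) = 0.7584
Gw-24: 75.8%, Gw-26: 24.2%.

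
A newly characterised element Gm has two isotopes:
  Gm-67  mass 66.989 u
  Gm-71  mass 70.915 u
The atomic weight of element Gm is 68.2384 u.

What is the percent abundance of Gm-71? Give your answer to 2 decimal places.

31.82%

Writing the weighted mean with unknown fraction x of Gm-67:
66.989·x + 70.915·(1 − x) = 68.2384
(66.989 − 70.915)·x = 68.2384 − 70.915
x = -2.6766 / -3.926 = 0.68176 → 68.18% Gm-67, 31.82% Gm-71.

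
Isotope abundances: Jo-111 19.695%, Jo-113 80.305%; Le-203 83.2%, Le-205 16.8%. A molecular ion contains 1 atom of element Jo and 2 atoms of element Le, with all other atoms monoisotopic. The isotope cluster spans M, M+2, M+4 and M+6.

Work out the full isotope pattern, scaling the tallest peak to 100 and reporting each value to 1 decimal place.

Element Jo pattern (n=1): 0.19695 : 0.80305
Element Le pattern (n=2): 0.692224 : 0.279552 : 0.028224
Convolve the two distributions (both contribute in 2-u steps):
  M: 0.19695×0.692224 = 0.136334
  M+2: 0.19695×0.279552 + 0.80305×0.692224 = 0.610948
  M+4: 0.19695×0.028224 + 0.80305×0.279552 = 0.230053
  M+6: 0.80305×0.028224 = 0.022665
Scale to base peak (0.610948) = 100: 22.3 : 100.0 : 37.7 : 3.7

22.3 : 100.0 : 37.7 : 3.7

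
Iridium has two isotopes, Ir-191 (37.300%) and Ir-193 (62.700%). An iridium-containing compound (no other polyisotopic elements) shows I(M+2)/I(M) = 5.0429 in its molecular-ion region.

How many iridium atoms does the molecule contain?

For n independent Ir atoms, I(M+2)/I(M) = n · (abundance Ir-193) / (abundance Ir-191) = n · 0.62700/0.37300.
n = 5.0429 × 0.37300/0.62700 = 3.00 ≈ 3

3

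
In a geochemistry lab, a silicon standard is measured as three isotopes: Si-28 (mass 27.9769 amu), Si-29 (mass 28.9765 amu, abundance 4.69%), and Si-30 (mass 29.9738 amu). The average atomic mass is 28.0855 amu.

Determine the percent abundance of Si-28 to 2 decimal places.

Let x and y be the fractions of Si-28 and Si-30. Then x + y = 1 − 0.0469 = 0.9531 and 27.9769x + 29.9738y = 28.0855 − 0.0469×28.9765 = 26.72650215.
Substituting: 27.9769x + 29.9738(0.9531 − x) = 26.72650215
(27.9769 − 29.9738)x = -1.84152663  ⇒  x = 0.92219, y = 0.03091
Si-28: 92.22%, Si-30: 3.09%.

92.22%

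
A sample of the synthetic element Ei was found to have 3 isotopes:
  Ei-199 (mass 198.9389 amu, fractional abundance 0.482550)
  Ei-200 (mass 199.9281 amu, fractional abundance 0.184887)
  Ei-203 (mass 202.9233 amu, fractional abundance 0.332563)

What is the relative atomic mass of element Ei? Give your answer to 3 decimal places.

Weight each isotope mass by its fractional abundance: 0.482550 × 198.9389 + 0.184887 × 199.9281 + 0.332563 × 202.9233
= 95.99797 + 36.96411 + 67.48478 = 200.44686 amu

200.447 amu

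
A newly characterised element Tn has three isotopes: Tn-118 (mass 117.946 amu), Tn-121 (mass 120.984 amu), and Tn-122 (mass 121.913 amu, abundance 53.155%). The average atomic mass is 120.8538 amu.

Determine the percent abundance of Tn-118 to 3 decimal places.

Let x and y be the fractions of Tn-118 and Tn-121. Then x + y = 1 − 0.53155 = 0.46845 and 117.946x + 120.984y = 120.8538 − 0.53155×121.913 = 56.05094485.
Substituting: 117.946x + 120.984(0.46845 − x) = 56.05094485
(117.946 − 120.984)x = -0.62400995  ⇒  x = 0.20540, y = 0.26305
Tn-118: 20.540%, Tn-121: 26.305%.

20.540%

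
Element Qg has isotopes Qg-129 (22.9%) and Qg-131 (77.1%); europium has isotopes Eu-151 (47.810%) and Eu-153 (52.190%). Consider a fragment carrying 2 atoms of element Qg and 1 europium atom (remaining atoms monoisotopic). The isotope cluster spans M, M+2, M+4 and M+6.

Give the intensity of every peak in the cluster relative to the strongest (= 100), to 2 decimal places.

Element Qg pattern (n=2): 0.052441 : 0.353118 : 0.594441
Europium pattern (n=1): 0.4781 : 0.5219
Convolve the two distributions (both contribute in 2-u steps):
  M: 0.052441×0.4781 = 0.025072
  M+2: 0.052441×0.5219 + 0.353118×0.4781 = 0.196195
  M+4: 0.353118×0.5219 + 0.594441×0.4781 = 0.468495
  M+6: 0.594441×0.5219 = 0.310239
Scale to base peak (0.468495) = 100: 5.35 : 41.88 : 100.00 : 66.22

5.35 : 41.88 : 100.00 : 66.22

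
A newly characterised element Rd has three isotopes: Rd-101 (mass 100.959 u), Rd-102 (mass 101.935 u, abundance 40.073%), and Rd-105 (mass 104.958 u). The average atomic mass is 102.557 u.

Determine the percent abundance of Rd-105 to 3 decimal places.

The remaining 59.927% is split between Rd-101 (fraction x) and Rd-105 (fraction 0.59927 − x).
Substituting: 100.959x + 104.958(0.59927 − x) = 61.70858745
(100.959 − 104.958)x = -1.18959321  ⇒  x = 0.29747, y = 0.30180
Rd-101: 29.747%, Rd-105: 30.180%.

30.180%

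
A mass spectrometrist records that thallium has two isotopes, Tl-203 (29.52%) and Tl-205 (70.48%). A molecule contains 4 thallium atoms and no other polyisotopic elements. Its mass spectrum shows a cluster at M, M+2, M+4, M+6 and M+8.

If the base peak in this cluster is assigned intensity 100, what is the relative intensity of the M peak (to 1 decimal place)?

(0.2952 + 0.7048)^4 gives M 0.0076, M+2 0.0725, M+4 0.2597, M+6 0.4134, M+8 0.2468; the largest is M+6.
P(M+6) = C(4,3) × 0.2952^1 × 0.7048^3 = 4 × 0.2952 × 0.35010449 = 0.413403 (base)
P(M) = C(4,0) × 0.2952^4 × 0.7048^0 = 1 × 0.00759391 × 1.0000 = 0.007594
Relative intensity = 0.007594 / 0.413403 × 100 = 1.8

1.8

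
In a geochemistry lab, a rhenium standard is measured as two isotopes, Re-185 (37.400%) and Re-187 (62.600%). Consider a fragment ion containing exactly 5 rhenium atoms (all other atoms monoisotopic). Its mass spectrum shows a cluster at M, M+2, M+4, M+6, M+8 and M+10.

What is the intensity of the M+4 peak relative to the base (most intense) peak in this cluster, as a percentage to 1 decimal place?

Binomial terms of (0.37400 + 0.62600)^5: M 0.0073, M+2 0.0612, M+4 0.2050, M+6 0.3431, M+8 0.2872, M+10 0.0961 → M+6 is the base peak.
P(M+6) = C(5,3) × 0.37400^2 × 0.62600^3 = 10 × 0.139876 × 0.24531438 = 0.343136 (base)
P(M+4) = C(5,2) × 0.37400^3 × 0.62600^2 = 10 × 0.05231362 × 0.391876 = 0.205005
Relative intensity = 0.205005 / 0.343136 × 100 = 59.7

59.7%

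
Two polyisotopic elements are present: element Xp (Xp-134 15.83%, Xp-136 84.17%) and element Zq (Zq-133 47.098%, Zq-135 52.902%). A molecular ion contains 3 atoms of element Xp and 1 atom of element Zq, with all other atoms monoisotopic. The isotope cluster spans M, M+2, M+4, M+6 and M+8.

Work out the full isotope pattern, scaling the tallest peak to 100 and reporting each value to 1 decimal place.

0.4 : 7.0 : 41.8 : 100.0 : 68.8

Element Xp pattern (n=3): 0.00396682 : 0.0632762 : 0.33644713 : 0.59630985
Element Zq pattern (n=1): 0.47098 : 0.52902
Convolve the two distributions (both contribute in 2-u steps):
  M: 0.00396682×0.47098 = 0.001868
  M+2: 0.00396682×0.52902 + 0.0632762×0.47098 = 0.031900
  M+4: 0.0632762×0.52902 + 0.33644713×0.47098 = 0.191934
  M+6: 0.33644713×0.52902 + 0.59630985×0.47098 = 0.458837
  M+8: 0.59630985×0.52902 = 0.315460
Scale to base peak (0.458837) = 100: 0.4 : 7.0 : 41.8 : 100.0 : 68.8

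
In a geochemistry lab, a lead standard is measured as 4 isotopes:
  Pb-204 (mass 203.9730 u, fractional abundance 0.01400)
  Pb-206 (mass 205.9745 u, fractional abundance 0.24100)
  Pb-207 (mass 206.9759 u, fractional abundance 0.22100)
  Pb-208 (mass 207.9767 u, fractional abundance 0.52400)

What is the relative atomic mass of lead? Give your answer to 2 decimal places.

Ar = Σ fᵢ·mᵢ = 0.01400 × 203.9730 + 0.24100 × 205.9745 + 0.22100 × 206.9759 + 0.52400 × 207.9767
= 2.85562 + 49.63985 + 45.74167 + 108.97979 = 207.21693 u

207.22 u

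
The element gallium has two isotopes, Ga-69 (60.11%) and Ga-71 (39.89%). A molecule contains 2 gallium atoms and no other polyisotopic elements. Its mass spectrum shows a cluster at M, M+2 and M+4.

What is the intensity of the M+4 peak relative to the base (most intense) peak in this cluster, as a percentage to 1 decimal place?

Term probabilities: M 0.3613, M+2 0.4796, M+4 0.1591. Base peak = M+2.
P(M+2) = C(2,1) × 0.6011^1 × 0.3989^1 = 2 × 0.6011 × 0.3989 = 0.479558 (base)
P(M+4) = C(2,2) × 0.6011^0 × 0.3989^2 = 1 × 1.0000 × 0.15912121 = 0.159121
Relative intensity = 0.159121 / 0.479558 × 100 = 33.2

33.2%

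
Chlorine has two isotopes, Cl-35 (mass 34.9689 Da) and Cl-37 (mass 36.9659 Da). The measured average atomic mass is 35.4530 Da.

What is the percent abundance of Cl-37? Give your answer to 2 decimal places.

With x = fraction of Cl-35 (so Cl-37 is 1 − x):
34.9689·x + 36.9659·(1 − x) = 35.4530
(34.9689 − 36.9659)·x = 35.4530 − 36.9659
x = -1.5129 / -1.9970 = 0.75759 → 75.76% Cl-35, 24.24% Cl-37.

24.24%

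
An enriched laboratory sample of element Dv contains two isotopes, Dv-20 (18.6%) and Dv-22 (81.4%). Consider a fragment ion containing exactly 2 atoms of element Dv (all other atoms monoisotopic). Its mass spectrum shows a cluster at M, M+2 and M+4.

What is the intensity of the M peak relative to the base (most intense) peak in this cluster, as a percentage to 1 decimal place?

5.2%

(0.186 + 0.814)^2 gives M 0.0346, M+2 0.3028, M+4 0.6626; the largest is M+4.
P(M+4) = C(2,2) × 0.186^0 × 0.814^2 = 1 × 1.0000 × 0.662596 = 0.662596 (base)
P(M) = C(2,0) × 0.186^2 × 0.814^0 = 1 × 0.034596 × 1.0000 = 0.034596
Relative intensity = 0.034596 / 0.662596 × 100 = 5.2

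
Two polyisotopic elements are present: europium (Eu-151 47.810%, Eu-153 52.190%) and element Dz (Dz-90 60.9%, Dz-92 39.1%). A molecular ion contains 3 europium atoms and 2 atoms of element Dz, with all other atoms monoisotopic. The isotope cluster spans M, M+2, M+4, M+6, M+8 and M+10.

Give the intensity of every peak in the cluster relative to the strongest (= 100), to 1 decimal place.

Europium pattern (n=3): 0.10928391 : 0.3578871 : 0.39067407 : 0.14215492
Element Dz pattern (n=2): 0.370881 : 0.476238 : 0.152881
Convolve the two distributions (both contribute in 2-u steps):
  M: 0.10928391×0.370881 = 0.040531
  M+2: 0.10928391×0.476238 + 0.3578871×0.370881 = 0.184779
  M+4: 0.10928391×0.152881 + 0.3578871×0.476238 + 0.39067407×0.370881 = 0.332040
  M+6: 0.3578871×0.152881 + 0.39067407×0.476238 + 0.14215492×0.370881 = 0.293491
  M+8: 0.39067407×0.152881 + 0.14215492×0.476238 = 0.127426
  M+10: 0.14215492×0.152881 = 0.021733
Scale to base peak (0.332040) = 100: 12.2 : 55.6 : 100.0 : 88.4 : 38.4 : 6.5

12.2 : 55.6 : 100.0 : 88.4 : 38.4 : 6.5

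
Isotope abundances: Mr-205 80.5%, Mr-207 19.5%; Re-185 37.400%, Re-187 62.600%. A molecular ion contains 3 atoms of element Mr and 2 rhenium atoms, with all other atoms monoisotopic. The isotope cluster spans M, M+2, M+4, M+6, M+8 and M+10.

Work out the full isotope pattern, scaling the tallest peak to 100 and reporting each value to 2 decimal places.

18.48 : 75.31 : 100.00 : 48.79 : 9.99 : 0.74

Element Mr pattern (n=3): 0.52166013 : 0.37909462 : 0.09183037 : 0.00741487
Rhenium pattern (n=2): 0.139876 : 0.468248 : 0.391876
Convolve the two distributions (both contribute in 2-u steps):
  M: 0.52166013×0.139876 = 0.072968
  M+2: 0.52166013×0.468248 + 0.37909462×0.139876 = 0.297293
  M+4: 0.52166013×0.391876 + 0.37909462×0.468248 + 0.09183037×0.139876 = 0.394781
  M+6: 0.37909462×0.391876 + 0.09183037×0.468248 + 0.00741487×0.139876 = 0.192595
  M+8: 0.09183037×0.391876 + 0.00741487×0.468248 = 0.039458
  M+10: 0.00741487×0.391876 = 0.002906
Scale to base peak (0.394781) = 100: 18.48 : 75.31 : 100.00 : 48.79 : 9.99 : 0.74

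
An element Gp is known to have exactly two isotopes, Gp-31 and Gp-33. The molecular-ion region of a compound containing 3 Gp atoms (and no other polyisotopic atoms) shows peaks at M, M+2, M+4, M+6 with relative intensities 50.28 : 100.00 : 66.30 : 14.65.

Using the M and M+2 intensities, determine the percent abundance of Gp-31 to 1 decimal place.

60.1%

Let p = fractional abundance of Gp-31. I(M+2)/I(M) = [C(3,1)·p^2·(1−p)] / p^3 = 3·(1−p)/p = 100.00/50.28 = 1.9889
(1−p)/p = 1.9889/3 = 0.6630  ⇒  p = 1/(1 + 0.6630) = 0.6013
Gp-31: 60.1%, Gp-33: 39.9%.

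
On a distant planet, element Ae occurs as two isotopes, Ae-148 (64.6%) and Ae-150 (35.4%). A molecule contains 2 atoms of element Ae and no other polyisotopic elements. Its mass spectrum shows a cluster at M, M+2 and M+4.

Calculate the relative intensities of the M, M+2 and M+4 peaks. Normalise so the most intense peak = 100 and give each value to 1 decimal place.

The 2 Ae atoms are independent, so intensities follow the terms of (0.646 + 0.354)^2.
P(M) = 0.646^2 = 0.417316
P(M+2) = 2 × 0.646^1 × 0.354^1 = 0.457368
P(M+4) = 0.354^2 = 0.125316
The M+2 peak is largest (0.457368); scaling to 100 gives 91.2 : 100.0 : 27.4.

91.2 : 100.0 : 27.4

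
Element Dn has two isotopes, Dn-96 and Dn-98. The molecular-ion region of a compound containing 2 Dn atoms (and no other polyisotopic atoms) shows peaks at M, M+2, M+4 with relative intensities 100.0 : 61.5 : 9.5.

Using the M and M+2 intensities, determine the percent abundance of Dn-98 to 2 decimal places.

23.52%

Let p = fractional abundance of Dn-96. I(M+2)/I(M) = [C(2,1)·p^1·(1−p)] / p^2 = 2·(1−p)/p = 61.5/100.0 = 0.6150
(1−p)/p = 0.6150/2 = 0.3075  ⇒  p = 1/(1 + 0.3075) = 0.7648
Dn-96: 76.48%, Dn-98: 23.52%.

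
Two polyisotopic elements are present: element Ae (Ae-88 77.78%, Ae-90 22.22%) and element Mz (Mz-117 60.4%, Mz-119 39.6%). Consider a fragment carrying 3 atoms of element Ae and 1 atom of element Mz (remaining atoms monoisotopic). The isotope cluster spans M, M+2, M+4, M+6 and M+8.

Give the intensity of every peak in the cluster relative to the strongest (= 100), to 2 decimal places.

Element Ae pattern (n=3): 0.47054787 : 0.4032749 : 0.11520658 : 0.01097065
Element Mz pattern (n=1): 0.6040 : 0.3960
Convolve the two distributions (both contribute in 2-u steps):
  M: 0.47054787×0.6040 = 0.284211
  M+2: 0.47054787×0.3960 + 0.4032749×0.6040 = 0.429915
  M+4: 0.4032749×0.3960 + 0.11520658×0.6040 = 0.229282
  M+6: 0.11520658×0.3960 + 0.01097065×0.6040 = 0.052248
  M+8: 0.01097065×0.3960 = 0.004344
Scale to base peak (0.429915) = 100: 66.11 : 100.00 : 53.33 : 12.15 : 1.01

66.11 : 100.00 : 53.33 : 12.15 : 1.01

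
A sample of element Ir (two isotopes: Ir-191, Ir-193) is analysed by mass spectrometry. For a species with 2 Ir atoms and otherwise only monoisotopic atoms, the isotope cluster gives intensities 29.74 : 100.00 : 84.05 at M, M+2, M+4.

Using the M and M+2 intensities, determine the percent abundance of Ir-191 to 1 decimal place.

37.3%

If p is the fraction of Ir that is Ir-191, then I(M+2)/I(M) = [C(2,1)·p^1·(1−p)] / p^2 = 2·(1−p)/p = 100.00/29.74 = 3.3625
(1−p)/p = 3.3625/2 = 1.6812  ⇒  p = 1/(1 + 1.6812) = 0.3730
Ir-191: 37.3%, Ir-193: 62.7%.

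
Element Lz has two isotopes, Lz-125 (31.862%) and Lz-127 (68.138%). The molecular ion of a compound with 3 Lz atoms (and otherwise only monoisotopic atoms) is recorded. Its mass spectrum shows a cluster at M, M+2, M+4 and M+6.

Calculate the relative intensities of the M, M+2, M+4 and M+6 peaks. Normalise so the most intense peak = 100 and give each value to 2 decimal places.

The 3 Lz atoms are independent, so intensities follow the terms of (0.31862 + 0.68138)^3.
P(M) = 0.31862^3 = 0.032346
P(M+2) = 3 × 0.31862^2 × 0.68138^1 = 0.207518
P(M+4) = 3 × 0.31862^1 × 0.68138^2 = 0.443785
P(M+6) = 0.68138^3 = 0.316350
The M+4 peak is largest (0.443785); scaling to 100 gives 7.29 : 46.76 : 100.00 : 71.28.

7.29 : 46.76 : 100.00 : 71.28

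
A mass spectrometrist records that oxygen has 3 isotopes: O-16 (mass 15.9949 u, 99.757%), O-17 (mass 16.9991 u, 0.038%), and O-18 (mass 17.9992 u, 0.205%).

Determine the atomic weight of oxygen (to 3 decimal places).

15.999 u

Ar = Σ fᵢ·mᵢ = 0.99757 × 15.9949 + 0.00038 × 16.9991 + 0.00205 × 17.9992
= 15.95603 + 0.00646 + 0.03690 = 15.99939 u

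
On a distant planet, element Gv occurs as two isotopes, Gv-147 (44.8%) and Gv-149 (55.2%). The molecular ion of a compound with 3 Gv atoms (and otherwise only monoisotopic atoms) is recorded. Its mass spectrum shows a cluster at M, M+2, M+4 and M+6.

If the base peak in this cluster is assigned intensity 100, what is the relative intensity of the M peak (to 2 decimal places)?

21.96

Binomial terms of (0.448 + 0.552)^3: M 0.0899, M+2 0.3324, M+4 0.4095, M+6 0.1682 → M+4 is the base peak.
P(M+4) = C(3,2) × 0.448^1 × 0.552^2 = 3 × 0.4480 × 0.304704 = 0.409522 (base)
P(M) = C(3,0) × 0.448^3 × 0.552^0 = 1 × 0.08991539 × 1.0000 = 0.089915
Relative intensity = 0.089915 / 0.409522 × 100 = 21.96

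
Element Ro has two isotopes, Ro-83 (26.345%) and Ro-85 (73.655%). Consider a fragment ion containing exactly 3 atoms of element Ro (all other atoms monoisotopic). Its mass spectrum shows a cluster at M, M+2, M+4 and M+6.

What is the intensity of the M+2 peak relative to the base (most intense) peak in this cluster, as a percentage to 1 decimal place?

35.8%

Binomial terms of (0.26345 + 0.73655)^3: M 0.0183, M+2 0.1534, M+4 0.4288, M+6 0.3996 → M+4 is the base peak.
P(M+4) = C(3,2) × 0.26345^1 × 0.73655^2 = 3 × 0.26345 × 0.5425059 = 0.428770 (base)
P(M+2) = C(3,1) × 0.26345^2 × 0.73655^1 = 3 × 0.0694059 × 0.73655 = 0.153363
Relative intensity = 0.153363 / 0.428770 × 100 = 35.8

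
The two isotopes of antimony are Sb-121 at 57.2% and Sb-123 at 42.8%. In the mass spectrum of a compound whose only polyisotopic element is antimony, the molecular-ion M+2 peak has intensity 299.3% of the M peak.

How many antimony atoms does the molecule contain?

With n Sb atoms, P(M+2)/P(M) = C(n,1)·p^(n−1)q / p^n = n·q/p = n · 0.428/0.572.
n = 2.993 × 0.572/0.428 = 4.00 ≈ 4

4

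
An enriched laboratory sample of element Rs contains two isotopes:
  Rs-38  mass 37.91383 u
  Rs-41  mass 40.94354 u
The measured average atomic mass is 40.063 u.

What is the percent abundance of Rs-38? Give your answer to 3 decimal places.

29.064%

With x = fraction of Rs-38 (so Rs-41 is 1 − x):
37.91383·x + 40.94354·(1 − x) = 40.063
(37.91383 − 40.94354)·x = 40.063 − 40.94354
x = -0.88054 / -3.02971 = 0.29064 → 29.064% Rs-38, 70.936% Rs-41.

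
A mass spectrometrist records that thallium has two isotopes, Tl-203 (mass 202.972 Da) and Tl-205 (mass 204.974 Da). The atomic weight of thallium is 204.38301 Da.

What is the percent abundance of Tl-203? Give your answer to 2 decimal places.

Let x be the fractional abundance of Tl-203; then Tl-205 has abundance 1 − x.
202.972·x + 204.974·(1 − x) = 204.38301
(202.972 − 204.974)·x = 204.38301 − 204.974
x = -0.59099 / -2.002 = 0.29520 → 29.52% Tl-203, 70.48% Tl-205.

29.52%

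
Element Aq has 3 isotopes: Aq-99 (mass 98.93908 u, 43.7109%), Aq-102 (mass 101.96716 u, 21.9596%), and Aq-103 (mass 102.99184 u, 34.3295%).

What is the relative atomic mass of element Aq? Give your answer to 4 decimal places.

100.9953 u

Ar = Σ fᵢ·mᵢ = 0.437109 × 98.93908 + 0.219596 × 101.96716 + 0.343295 × 102.99184
= 43.247162 + 22.391580 + 35.356584 = 100.995326 u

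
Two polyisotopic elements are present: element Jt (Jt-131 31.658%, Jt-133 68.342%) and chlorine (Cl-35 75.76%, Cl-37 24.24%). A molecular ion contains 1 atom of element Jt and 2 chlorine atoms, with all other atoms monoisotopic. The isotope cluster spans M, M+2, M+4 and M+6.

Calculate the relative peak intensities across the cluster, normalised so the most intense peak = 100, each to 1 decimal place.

35.7 : 100.0 : 53.0 : 7.9

Element Jt pattern (n=1): 0.31658 : 0.68342
Chlorine pattern (n=2): 0.57395776 : 0.36728448 : 0.05875776
Convolve the two distributions (both contribute in 2-u steps):
  M: 0.31658×0.57395776 = 0.181704
  M+2: 0.31658×0.36728448 + 0.68342×0.57395776 = 0.508529
  M+4: 0.31658×0.05875776 + 0.68342×0.36728448 = 0.269611
  M+6: 0.68342×0.05875776 = 0.040156
Scale to base peak (0.508529) = 100: 35.7 : 100.0 : 53.0 : 7.9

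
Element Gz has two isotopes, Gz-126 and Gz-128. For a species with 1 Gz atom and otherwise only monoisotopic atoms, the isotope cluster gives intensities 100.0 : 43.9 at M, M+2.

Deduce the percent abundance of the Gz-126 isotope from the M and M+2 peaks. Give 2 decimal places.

Write p for the Gz-126 fraction. I(M+2)/I(M) = [C(1,1)·p^0·(1−p)] / p^1 = 1·(1−p)/p = 43.9/100.0 = 0.4390
(1−p)/p = 0.4390/1 = 0.4390  ⇒  p = 1/(1 + 0.4390) = 0.6949
Gz-126: 69.49%, Gz-128: 30.51%.

69.49%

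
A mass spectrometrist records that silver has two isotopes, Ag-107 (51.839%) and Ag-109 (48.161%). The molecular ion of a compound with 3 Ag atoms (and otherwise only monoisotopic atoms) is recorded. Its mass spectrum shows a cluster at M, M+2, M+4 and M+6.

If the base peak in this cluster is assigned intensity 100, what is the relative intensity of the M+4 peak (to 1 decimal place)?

92.9

(0.51839 + 0.48161)^3 gives M 0.1393, M+2 0.3883, M+4 0.3607, M+6 0.1117; the largest is M+2.
P(M+2) = C(3,1) × 0.51839^2 × 0.48161^1 = 3 × 0.26872819 × 0.48161 = 0.388267 (base)
P(M+4) = C(3,2) × 0.51839^1 × 0.48161^2 = 3 × 0.51839 × 0.23194819 = 0.360719
Relative intensity = 0.360719 / 0.388267 × 100 = 92.9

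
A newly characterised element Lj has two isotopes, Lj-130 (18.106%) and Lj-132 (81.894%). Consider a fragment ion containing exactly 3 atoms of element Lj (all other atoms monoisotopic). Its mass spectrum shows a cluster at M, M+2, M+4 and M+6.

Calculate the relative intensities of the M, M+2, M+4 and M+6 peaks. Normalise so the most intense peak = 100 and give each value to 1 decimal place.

1.1 : 14.7 : 66.3 : 100.0

Expanding (0.18106 + 0.81894)^3:
P(M) = 0.18106^3 = 0.005936
P(M+2) = 3 × 0.18106^2 × 0.81894^1 = 0.080541
P(M+4) = 3 × 0.18106^1 × 0.81894^2 = 0.364291
P(M+6) = 0.81894^3 = 0.549233
The M+6 peak is largest (0.549233); scaling to 100 gives 1.1 : 14.7 : 66.3 : 100.0.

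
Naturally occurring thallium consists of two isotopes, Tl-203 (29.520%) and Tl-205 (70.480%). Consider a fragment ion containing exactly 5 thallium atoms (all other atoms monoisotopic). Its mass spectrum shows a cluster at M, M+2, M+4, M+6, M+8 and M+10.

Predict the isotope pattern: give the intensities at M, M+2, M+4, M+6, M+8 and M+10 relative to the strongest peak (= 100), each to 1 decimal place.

0.6 : 7.3 : 35.1 : 83.8 : 100.0 : 47.8

The 5 Tl atoms are independent, so intensities follow the terms of (0.29520 + 0.70480)^5.
P(M) = 0.29520^5 = 0.002242
P(M+2) = 5 × 0.29520^4 × 0.70480^1 = 0.026761
P(M+4) = 10 × 0.29520^3 × 0.70480^2 = 0.127785
P(M+6) = 10 × 0.29520^2 × 0.70480^3 = 0.305092
P(M+8) = 5 × 0.29520^1 × 0.70480^4 = 0.364208
P(M+10) = 0.70480^5 = 0.173912
The M+8 peak is largest (0.364208); scaling to 100 gives 0.6 : 7.3 : 35.1 : 83.8 : 100.0 : 47.8.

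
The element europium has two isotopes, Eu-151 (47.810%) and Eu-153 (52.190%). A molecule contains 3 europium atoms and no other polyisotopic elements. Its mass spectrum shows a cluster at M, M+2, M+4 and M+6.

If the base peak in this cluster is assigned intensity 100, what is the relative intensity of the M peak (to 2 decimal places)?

27.97

Binomial terms of (0.47810 + 0.52190)^3: M 0.1093, M+2 0.3579, M+4 0.3907, M+6 0.1422 → M+4 is the base peak.
P(M+4) = C(3,2) × 0.47810^1 × 0.52190^2 = 3 × 0.4781 × 0.27237961 = 0.390674 (base)
P(M) = C(3,0) × 0.47810^3 × 0.52190^0 = 1 × 0.10928391 × 1.0000 = 0.109284
Relative intensity = 0.109284 / 0.390674 × 100 = 27.97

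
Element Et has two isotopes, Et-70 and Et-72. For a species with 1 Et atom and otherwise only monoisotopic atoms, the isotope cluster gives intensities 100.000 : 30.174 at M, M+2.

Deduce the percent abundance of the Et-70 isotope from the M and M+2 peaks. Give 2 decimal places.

76.82%

Let p = fractional abundance of Et-70. I(M+2)/I(M) = [C(1,1)·p^0·(1−p)] / p^1 = 1·(1−p)/p = 30.174/100.000 = 0.3017
(1−p)/p = 0.3017/1 = 0.3017  ⇒  p = 1/(1 + 0.3017) = 0.7682
Et-70: 76.82%, Et-72: 23.18%.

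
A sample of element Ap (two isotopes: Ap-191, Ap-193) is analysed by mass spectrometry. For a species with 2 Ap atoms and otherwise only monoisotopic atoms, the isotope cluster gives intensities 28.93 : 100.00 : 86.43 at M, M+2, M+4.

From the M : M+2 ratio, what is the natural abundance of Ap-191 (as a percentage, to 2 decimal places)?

36.65%

If p is the fraction of Ap that is Ap-191, then I(M+2)/I(M) = [C(2,1)·p^1·(1−p)] / p^2 = 2·(1−p)/p = 100.00/28.93 = 3.4566
(1−p)/p = 3.4566/2 = 1.7283  ⇒  p = 1/(1 + 1.7283) = 0.3665
Ap-191: 36.65%, Ap-193: 63.35%.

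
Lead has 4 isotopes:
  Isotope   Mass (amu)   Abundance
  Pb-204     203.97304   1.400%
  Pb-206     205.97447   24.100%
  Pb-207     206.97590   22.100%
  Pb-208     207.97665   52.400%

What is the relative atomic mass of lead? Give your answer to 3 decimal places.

Weight each isotope mass by its fractional abundance: 0.01400 × 203.97304 + 0.24100 × 205.97447 + 0.22100 × 206.97590 + 0.52400 × 207.97665
= 2.855623 + 49.639847 + 45.741674 + 108.979765 = 207.216909 amu

207.217 amu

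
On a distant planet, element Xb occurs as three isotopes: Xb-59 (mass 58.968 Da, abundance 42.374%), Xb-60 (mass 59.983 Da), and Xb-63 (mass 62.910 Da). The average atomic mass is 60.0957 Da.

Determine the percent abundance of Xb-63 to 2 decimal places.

18.54%

Let x and y be the fractions of Xb-60 and Xb-63. Then x + y = 1 − 0.42374 = 0.57626 and 59.983x + 62.910y = 60.0957 − 0.42374×58.968 = 35.10859968.
Substituting: 59.983x + 62.910(0.57626 − x) = 35.10859968
(59.983 − 62.910)x = -1.14391692  ⇒  x = 0.39082, y = 0.18544
Xb-60: 39.08%, Xb-63: 18.54%.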